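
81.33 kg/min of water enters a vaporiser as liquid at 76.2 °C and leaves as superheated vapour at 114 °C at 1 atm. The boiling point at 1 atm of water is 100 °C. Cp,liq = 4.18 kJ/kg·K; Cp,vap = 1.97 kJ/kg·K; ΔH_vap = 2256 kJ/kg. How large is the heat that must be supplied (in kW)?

Q = 3230 kW

liquid 76.2→100 °C: 99.484 kJ/kg
vaporisation at 100 °C: 2256 kJ/kg
vapour 100→114 °C: 27.58 kJ/kg
Δh = 99.484 + 2256 + 27.58 = 2383.1 kJ/kg
Q = ṁ·Δh = 81.33 kg/min × 2383.1 kJ/kg = 193810 kJ/min
|Q| = 3230.2 kW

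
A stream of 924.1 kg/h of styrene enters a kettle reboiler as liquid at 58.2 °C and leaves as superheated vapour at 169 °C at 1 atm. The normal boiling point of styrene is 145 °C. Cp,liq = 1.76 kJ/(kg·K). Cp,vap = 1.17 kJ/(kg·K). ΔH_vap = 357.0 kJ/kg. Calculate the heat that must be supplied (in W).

Q = 138000 W

liquid 58.2→145 °C: 152.77 kJ/kg
vaporisation at 145 °C: 357 kJ/kg
vapour 145→169 °C: 28.08 kJ/kg
Δh = 152.77 + 357 + 28.08 = 537.85 kJ/kg
Q = ṁ·Δh = 924.1 kg/h × 537.85 kJ/kg = 497030 kJ/h
|Q| = 138.06 kW = 138060 W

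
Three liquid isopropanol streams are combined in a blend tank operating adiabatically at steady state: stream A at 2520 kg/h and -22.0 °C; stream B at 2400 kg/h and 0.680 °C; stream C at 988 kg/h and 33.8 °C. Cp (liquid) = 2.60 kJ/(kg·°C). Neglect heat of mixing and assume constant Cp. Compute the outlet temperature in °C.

T_out = -3.46 °C

No heat crosses the boundary, so H_out = H_in.
Σ ṁᵢCp,ᵢTᵢ = 2520×2.60×-22.0 + 2400×2.60×0.680 + 988×2.60×33.8 = -53075
Σ ṁᵢCp,ᵢ = 2520×2.60 + 2400×2.60 + 988×2.60 = 15361
T_out = -53075 / 15361 = -3.4552 °C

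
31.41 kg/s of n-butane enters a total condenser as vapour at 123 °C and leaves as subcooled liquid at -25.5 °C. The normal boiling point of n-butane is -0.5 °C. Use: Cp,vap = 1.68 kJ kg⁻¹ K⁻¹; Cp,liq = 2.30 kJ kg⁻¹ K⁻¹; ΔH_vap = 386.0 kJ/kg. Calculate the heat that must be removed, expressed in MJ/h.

vapour 123→-0.5 °C: -207.48 kJ/kg
condensation at -0.5 °C: -386 kJ/kg
liquid -0.5→-25.5 °C: -57.5 kJ/kg
Δh = -207.48 + -386 + -57.5 = -650.98 kJ/kg
Q = ṁ·Δh = 31.41 kg/s × -650.98 kJ/kg = -20447 kJ/s
|Q| = 20447 kW = 73610 MJ/h

Q_c = 73600 MJ/h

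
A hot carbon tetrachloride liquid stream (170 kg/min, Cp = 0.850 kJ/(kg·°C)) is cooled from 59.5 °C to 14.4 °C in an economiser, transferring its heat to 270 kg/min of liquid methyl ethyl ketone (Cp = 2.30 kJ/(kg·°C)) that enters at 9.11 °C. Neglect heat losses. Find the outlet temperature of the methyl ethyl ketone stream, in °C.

Heat released by hot stream: Q = 170 × 0.850 × (59.5 − 14.4) = 6516.9 kJ/min
Energy balance on cold side (adiabatic exchanger): Q = ṁ_c·Cp_c·(T_c,out − T_c,in)
T_c,out = 9.11 + 6516.9/(270 × 2.30) = 19.604 °C

T_c,out = 19.6 °C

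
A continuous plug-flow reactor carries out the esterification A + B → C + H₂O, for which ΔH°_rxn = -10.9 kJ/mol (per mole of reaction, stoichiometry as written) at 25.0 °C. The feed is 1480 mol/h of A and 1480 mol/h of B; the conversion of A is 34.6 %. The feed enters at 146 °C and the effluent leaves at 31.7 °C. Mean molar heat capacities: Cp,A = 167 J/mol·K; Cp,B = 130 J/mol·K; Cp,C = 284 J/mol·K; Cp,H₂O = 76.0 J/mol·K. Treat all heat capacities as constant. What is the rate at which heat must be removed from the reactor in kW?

Q_out = 15.4 kW

Extent of reaction ξ = 0.346 × 1480 = 512.08 mol/h
Reaction term: ξ·ΔH°_rxn = 512.08 × -10.9 = -5581.7 kJ/h
Sensible, feed 146→25 °C: -53187 kJ/h
Outlet flows (mol/h): A 967.92, B 967.92, C 512.08, H₂O 512.08
Sensible, products 25→31.7 °C: 3161.2 kJ/h
Q = ΔH = -55607 kJ/h = -15.446 kW
Heat removed = 15.446 kW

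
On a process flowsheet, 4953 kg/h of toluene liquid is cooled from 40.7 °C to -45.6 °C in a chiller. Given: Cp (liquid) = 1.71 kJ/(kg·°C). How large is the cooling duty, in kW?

Q_c = 203 kW

Q = ṁ·Cp·ΔT = 4953 × 1.71 × (-45.6 − 40.7) = -730930 kJ/h
Converting: 730930 / 3600 s = 203.04 kW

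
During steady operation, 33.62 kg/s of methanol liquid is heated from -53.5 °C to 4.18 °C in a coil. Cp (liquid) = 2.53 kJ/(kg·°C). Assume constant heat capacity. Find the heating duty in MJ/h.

Q = 17700 MJ/h

Q = ṁ·Cp·ΔT = 33.62 × 2.53 × (4.18 − -53.5) = 4906.2 kJ/s
Heating duty = 17662 MJ/h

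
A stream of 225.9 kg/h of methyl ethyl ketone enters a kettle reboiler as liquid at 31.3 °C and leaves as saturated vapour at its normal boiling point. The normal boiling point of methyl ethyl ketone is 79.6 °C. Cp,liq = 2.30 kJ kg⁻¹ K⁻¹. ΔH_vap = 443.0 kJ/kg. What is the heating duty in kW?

Q = 34.8 kW

liquid 31.3→79.6 °C: 111.09 kJ/kg
vaporisation at 79.6 °C: 443 kJ/kg
Δh = 111.09 + 443 = 554.09 kJ/kg
Q = ṁ·Δh = 225.9 kg/h × 554.09 kJ/kg = 125170 kJ/h
|Q| = 34.769 kW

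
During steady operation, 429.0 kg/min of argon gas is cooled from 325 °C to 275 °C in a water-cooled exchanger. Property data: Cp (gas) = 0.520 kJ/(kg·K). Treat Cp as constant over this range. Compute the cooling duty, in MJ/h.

Q = ṁ·Cp·ΔT = 429.0 × 0.520 × (275 − 325) = -11154 kJ/min
Converting: 11154 / 60 s = 185.9 kW
Cooling duty = 669.24 MJ/h

Q_c = 669 MJ/h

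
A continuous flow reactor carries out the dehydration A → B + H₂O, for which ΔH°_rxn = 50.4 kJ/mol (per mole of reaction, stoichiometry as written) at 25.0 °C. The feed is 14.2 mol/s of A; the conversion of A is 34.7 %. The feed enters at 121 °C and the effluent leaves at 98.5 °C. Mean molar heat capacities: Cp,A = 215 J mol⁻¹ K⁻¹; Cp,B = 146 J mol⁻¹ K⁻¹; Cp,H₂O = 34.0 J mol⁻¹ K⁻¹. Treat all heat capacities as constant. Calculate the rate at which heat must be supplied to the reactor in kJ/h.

Q_in = 601000 kJ/h

Extent of reaction ξ = 0.347 × 14.2 = 4.9274 mol/s
Reaction term: ξ·ΔH°_rxn = 4.9274 × 50.4 = 248.34 kJ/s
Sensible, feed 121→25 °C: -293.09 kJ/s
Outlet flows (mol/s): A 9.2726, B 4.9274, H₂O 4.9274
Sensible, products 25→98.5 °C: 211.72 kJ/s
Q = ΔH = 166.97 kJ/s = 166.97 kW
Heat supplied = 601100 kJ/h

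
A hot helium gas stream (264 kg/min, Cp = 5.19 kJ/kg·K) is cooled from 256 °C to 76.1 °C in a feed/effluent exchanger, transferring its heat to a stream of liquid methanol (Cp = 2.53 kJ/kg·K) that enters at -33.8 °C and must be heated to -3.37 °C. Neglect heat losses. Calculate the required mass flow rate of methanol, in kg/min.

Heat released by hot stream: Q = 264 × 5.19 × (256 − 76.1) = 246490 kJ/min
Energy balance on cold side (adiabatic exchanger): Q = ṁ_c·Cp_c·(T_c,out − T_c,in)
ṁ_c = 246490 / [2.53 × (-3.37 − -33.8)] = 3201.7 kg/min

ṁ_c = 3200 kg/min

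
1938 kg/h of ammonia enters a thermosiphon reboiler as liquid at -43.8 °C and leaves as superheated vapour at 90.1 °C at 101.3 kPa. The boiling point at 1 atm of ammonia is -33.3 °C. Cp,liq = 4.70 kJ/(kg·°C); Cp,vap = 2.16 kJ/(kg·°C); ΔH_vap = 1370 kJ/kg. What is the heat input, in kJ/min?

liquid -43.8→-33.3 °C: 49.35 kJ/kg
vaporisation at -33.3 °C: 1370 kJ/kg
vapour -33.3→90.1 °C: 266.54 kJ/kg
Δh = 49.35 + 1370 + 266.54 = 1685.9 kJ/kg
Q = ṁ·Δh = 1938 kg/h × 1685.9 kJ/kg = 3.2673e+06 kJ/h
|Q| = 907.57 kW = 54454 kJ/min

Q = 54500 kJ/min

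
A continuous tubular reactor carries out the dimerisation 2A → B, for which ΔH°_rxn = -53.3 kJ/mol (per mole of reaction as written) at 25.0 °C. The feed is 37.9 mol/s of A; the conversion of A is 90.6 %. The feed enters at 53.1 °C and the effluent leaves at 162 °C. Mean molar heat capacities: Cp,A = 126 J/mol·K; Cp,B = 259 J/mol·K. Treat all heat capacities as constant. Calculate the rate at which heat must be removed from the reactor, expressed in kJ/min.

Extent of reaction ξ = 0.906 × 37.9 / 2 = 17.169 mol/s
Reaction term: ξ·ΔH°_rxn = 17.169 × -53.3 = -915.09 kJ/s
Sensible, feed 53.1→25 °C: -134.19 kJ/s
Outlet flows (mol/s): A 3.5626, B 17.169
Sensible, products 25→162 °C: 670.69 kJ/s
Q = ΔH = -378.59 kJ/s = -378.59 kW
Heat removed = 22715 kJ/min

Q_out = 22700 kJ/min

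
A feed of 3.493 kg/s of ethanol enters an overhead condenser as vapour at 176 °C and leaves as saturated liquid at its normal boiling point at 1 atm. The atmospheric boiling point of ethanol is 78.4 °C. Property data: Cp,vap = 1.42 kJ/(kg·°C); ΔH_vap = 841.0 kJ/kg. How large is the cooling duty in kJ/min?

Q_c = 205000 kJ/min

vapour 176→78.4 °C: -138.59 kJ/kg
condensation at 78.4 °C: -841 kJ/kg
Δh = -138.59 + -841 = -979.59 kJ/kg
Q = ṁ·Δh = 3.493 kg/s × -979.59 kJ/kg = -3421.7 kJ/s
|Q| = 3421.7 kW = 205300 kJ/min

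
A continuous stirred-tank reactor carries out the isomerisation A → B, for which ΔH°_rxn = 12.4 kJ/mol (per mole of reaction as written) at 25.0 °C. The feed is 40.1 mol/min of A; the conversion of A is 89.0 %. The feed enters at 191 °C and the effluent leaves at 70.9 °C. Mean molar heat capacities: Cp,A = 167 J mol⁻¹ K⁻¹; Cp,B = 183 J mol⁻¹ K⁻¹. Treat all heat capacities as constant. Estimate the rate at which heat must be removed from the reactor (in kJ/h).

Q_out = 20100 kJ/h

Extent of reaction ξ = 0.890 × 40.1 = 35.689 mol/min
Reaction term: ξ·ΔH°_rxn = 35.689 × 12.4 = 442.54 kJ/min
Sensible, feed 191→25 °C: -1111.7 kJ/min
Outlet flows (mol/min): A 4.411, B 35.689
Sensible, products 25→70.9 °C: 333.59 kJ/min
Q = ΔH = -335.52 kJ/min = -5.592 kW
Heat removed = 20131 kJ/h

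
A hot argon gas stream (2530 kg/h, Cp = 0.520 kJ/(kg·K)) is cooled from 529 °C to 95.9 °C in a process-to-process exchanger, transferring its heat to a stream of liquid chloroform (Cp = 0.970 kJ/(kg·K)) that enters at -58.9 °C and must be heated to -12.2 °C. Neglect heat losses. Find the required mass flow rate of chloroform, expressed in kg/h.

ṁ_c = 12600 kg/h

Heat released by hot stream: Q = 2530 × 0.520 × (529 − 95.9) = 569790 kJ/h
Energy balance on cold side (adiabatic exchanger): Q = ṁ_c·Cp_c·(T_c,out − T_c,in)
ṁ_c = 569790 / [0.970 × (-12.2 − -58.9)] = 12578 kg/h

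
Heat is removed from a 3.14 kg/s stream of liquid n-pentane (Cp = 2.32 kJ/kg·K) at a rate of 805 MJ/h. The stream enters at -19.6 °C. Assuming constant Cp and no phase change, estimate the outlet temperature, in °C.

Q = 805 MJ/h = 223.61 kJ/s
ΔT = Q/(ṁ·Cp) = 223.61/(3.14×2.32) = 30.696 K
T_out = -19.6 − 30.696 = -50.296 °C

T_out = -50.3 °C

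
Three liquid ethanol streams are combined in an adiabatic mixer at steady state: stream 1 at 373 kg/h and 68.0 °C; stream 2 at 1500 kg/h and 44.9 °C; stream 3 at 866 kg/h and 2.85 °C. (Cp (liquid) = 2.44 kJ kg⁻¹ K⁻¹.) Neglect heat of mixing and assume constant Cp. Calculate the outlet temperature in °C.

T_out = 34.8 °C

No heat crosses the boundary, so H_out = H_in.
T_out = Σ ṁᵢCp,ᵢTᵢ / Σ ṁᵢCp,ᵢ
      = 232240 / 6683.2 = 34.751 °C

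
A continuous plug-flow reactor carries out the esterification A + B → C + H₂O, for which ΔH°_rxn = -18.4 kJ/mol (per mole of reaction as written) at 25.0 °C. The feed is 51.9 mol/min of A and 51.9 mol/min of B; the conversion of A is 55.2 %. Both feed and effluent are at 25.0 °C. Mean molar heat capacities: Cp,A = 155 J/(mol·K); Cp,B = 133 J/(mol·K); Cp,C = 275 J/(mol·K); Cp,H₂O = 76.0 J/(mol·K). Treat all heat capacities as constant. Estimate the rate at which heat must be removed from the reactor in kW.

Q_out = 8.79 kW

Extent of reaction ξ = 0.552 × 51.9 = 28.649 mol/min
Reaction term: ξ·ΔH°_rxn = 28.649 × -18.4 = -527.14 kJ/min
Q = ΔH = -527.14 kJ/min = -8.7856 kW
Heat removed = 8.7856 kW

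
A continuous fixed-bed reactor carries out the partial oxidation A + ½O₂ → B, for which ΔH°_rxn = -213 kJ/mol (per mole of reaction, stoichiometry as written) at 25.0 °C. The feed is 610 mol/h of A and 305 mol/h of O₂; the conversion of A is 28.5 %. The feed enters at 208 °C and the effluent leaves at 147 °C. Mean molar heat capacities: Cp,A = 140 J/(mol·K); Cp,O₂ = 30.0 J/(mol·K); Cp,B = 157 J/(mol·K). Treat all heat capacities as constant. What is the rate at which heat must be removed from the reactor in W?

Extent of reaction ξ = 0.285 × 610 = 173.85 mol/h
Reaction term: ξ·ΔH°_rxn = 173.85 × -213 = -37030 kJ/h
Sensible, feed 208→25 °C: -17303 kJ/h
Outlet flows (mol/h): A 436.15, O₂ 218.07, B 173.85
Sensible, products 25→147 °C: 11578 kJ/h
Q = ΔH = -42755 kJ/h = -11.876 kW
Heat removed = 11876 W

Q_out = 11900 W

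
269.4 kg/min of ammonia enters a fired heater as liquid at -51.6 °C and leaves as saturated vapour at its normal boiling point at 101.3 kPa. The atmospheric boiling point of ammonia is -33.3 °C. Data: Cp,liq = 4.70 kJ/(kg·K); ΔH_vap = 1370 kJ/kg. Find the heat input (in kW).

Q = 6540 kW

liquid -51.6→-33.3 °C: 86.01 kJ/kg
vaporisation at -33.3 °C: 1370 kJ/kg
Δh = 86.01 + 1370 = 1456 kJ/kg
Q = ṁ·Δh = 269.4 kg/min × 1456 kJ/kg = 392250 kJ/min
|Q| = 6537.5 kW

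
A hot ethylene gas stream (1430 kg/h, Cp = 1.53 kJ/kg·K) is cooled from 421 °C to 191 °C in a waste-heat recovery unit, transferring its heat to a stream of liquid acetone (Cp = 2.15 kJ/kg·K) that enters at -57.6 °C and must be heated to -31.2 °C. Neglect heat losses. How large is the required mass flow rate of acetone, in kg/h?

ṁ_c = 8870 kg/h

Heat released by hot stream: Q = 1430 × 1.53 × (421 − 191) = 503220 kJ/h
Energy balance on cold side (adiabatic exchanger): Q = ṁ_c·Cp_c·(T_c,out − T_c,in)
ṁ_c = 503220 / [2.15 × (-31.2 − -57.6)] = 8865.7 kg/h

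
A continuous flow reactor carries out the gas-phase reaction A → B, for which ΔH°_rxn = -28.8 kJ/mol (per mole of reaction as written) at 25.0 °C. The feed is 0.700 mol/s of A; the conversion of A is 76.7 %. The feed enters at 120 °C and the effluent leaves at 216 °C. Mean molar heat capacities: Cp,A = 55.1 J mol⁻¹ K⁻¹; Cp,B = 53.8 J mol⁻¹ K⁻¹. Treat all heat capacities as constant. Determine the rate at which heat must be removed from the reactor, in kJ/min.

Extent of reaction ξ = 0.767 × 0.700 = 0.5369 mol/s
Reaction term: ξ·ΔH°_rxn = 0.5369 × -28.8 = -15.463 kJ/s
Sensible, feed 120→25 °C: -3.6642 kJ/s
Outlet flows (mol/s): A 0.1631, B 0.5369
Sensible, products 25→216 °C: 7.2336 kJ/s
Q = ΔH = -11.893 kJ/s = -11.893 kW
Heat removed = 713.6 kJ/min

Q_out = 714 kJ/min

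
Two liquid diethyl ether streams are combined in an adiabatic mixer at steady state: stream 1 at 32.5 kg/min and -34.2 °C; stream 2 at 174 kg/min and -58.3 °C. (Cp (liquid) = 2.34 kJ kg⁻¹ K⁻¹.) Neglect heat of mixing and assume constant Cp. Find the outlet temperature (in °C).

T_out = -54.5 °C

Adiabatic, steady state ⇒ Σ ṁᵢCp,ᵢ(T_out − Tᵢ) = 0
Σ ṁᵢCp,ᵢTᵢ = 32.5×2.34×-34.2 + 174×2.34×-58.3 = -26338
Σ ṁᵢCp,ᵢ = 32.5×2.34 + 174×2.34 = 483.21
T_out = -26338 / 483.21 = -54.507 °C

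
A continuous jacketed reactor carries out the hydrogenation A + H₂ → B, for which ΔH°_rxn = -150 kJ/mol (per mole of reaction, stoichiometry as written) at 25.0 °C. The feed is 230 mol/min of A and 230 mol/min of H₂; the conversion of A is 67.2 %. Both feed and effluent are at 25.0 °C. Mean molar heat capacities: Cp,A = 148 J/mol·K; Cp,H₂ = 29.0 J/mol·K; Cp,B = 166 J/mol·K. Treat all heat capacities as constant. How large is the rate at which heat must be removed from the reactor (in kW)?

Extent of reaction ξ = 0.672 × 230 = 154.56 mol/min
Reaction term: ξ·ΔH°_rxn = 154.56 × -150 = -23184 kJ/min
Q = ΔH = -23184 kJ/min = -386.4 kW
Heat removed = 386.4 kW

Q_out = 386 kW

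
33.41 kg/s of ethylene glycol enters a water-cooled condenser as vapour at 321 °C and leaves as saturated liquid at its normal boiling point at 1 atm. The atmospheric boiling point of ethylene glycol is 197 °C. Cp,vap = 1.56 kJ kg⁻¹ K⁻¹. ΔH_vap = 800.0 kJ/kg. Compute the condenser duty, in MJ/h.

Q_c = 119000 MJ/h

vapour 321→197 °C: -193.44 kJ/kg
condensation at 197 °C: -800 kJ/kg
Δh = -193.44 + -800 = -993.44 kJ/kg
Q = ṁ·Δh = 33.41 kg/s × -993.44 kJ/kg = -33191 kJ/s
|Q| = 33191 kW = 119490 MJ/h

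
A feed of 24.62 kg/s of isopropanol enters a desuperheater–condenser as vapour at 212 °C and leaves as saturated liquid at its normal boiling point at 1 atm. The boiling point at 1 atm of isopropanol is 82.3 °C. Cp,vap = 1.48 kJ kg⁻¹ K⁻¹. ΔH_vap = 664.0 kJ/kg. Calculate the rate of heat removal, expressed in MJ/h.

Q_c = 75900 MJ/h

vapour 212→82.3 °C: -191.96 kJ/kg
condensation at 82.3 °C: -664 kJ/kg
Δh = -191.96 + -664 = -855.96 kJ/kg
Q = ṁ·Δh = 24.62 kg/s × -855.96 kJ/kg = -21074 kJ/s
|Q| = 21074 kW = 75865 MJ/h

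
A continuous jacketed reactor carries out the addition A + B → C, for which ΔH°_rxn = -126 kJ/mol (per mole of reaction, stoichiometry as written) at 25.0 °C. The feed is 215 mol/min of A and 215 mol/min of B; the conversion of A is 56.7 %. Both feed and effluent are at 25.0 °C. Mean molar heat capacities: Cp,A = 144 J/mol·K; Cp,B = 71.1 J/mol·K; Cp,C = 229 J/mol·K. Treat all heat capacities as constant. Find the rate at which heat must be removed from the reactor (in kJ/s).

Extent of reaction ξ = 0.567 × 215 = 121.9 mol/min
Reaction term: ξ·ΔH°_rxn = 121.9 × -126 = -15360 kJ/min
Q = ΔH = -15360 kJ/min = -256 kW
Heat removed = 256 kJ/s

Q_out = 256 kJ/s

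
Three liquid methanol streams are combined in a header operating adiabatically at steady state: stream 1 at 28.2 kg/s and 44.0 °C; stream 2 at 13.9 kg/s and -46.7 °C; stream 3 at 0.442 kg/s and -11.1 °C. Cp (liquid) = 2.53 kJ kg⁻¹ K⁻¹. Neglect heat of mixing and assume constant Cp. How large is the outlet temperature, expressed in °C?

T_out = 13.8 °C

Adiabatic, steady state ⇒ Σ ṁᵢCp,ᵢ(T_out − Tᵢ) = 0
Σ ṁᵢCp,ᵢTᵢ = 28.2×2.53×44.0 + 13.9×2.53×-46.7 + 0.442×2.53×-11.1 = 1484.5
Σ ṁᵢCp,ᵢ = 28.2×2.53 + 13.9×2.53 + 0.442×2.53 = 107.63
T_out = 1484.5 / 107.63 = 13.793 °C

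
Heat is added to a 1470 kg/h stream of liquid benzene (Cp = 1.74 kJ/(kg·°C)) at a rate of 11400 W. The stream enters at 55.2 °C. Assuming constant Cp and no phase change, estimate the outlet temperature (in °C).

T_out = 71.2 °C

Q = 11400 W = 41040 kJ/h
ΔT = Q/(ṁ·Cp) = 41040/(1470×1.74) = 16.045 K
T_out = 55.2 + 16.045 = 71.245 °C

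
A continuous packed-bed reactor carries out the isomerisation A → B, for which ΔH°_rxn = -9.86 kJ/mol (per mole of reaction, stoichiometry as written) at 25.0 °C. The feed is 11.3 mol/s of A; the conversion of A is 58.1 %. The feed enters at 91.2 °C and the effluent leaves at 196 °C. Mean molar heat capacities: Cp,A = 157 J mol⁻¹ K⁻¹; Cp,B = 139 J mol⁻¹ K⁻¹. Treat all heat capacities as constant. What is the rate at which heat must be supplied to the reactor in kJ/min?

Extent of reaction ξ = 0.581 × 11.3 = 6.5653 mol/s
Reaction term: ξ·ΔH°_rxn = 6.5653 × -9.86 = -64.734 kJ/s
Sensible, feed 91.2→25 °C: -117.45 kJ/s
Outlet flows (mol/s): A 4.7347, B 6.5653
Sensible, products 25→196 °C: 283.16 kJ/s
Q = ΔH = 100.98 kJ/s = 100.98 kW
Heat supplied = 6059 kJ/min

Q_in = 6060 kJ/min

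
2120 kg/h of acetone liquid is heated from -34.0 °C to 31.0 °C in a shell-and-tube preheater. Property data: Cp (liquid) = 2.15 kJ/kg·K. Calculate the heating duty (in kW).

Q = ṁ·Cp·ΔT = 2120 × 2.15 × (31.0 − -34.0) = 296270 kJ/h
Converting: 296270 / 3600 s = 82.297 kW

Q = 82.3 kW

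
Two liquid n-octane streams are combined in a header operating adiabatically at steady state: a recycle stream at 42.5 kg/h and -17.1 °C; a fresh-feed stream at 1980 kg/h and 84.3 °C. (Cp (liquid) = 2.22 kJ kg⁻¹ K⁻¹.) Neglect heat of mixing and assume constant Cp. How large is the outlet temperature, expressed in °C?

T_out = 82.2 °C

No heat crosses the boundary, so H_out = H_in.
Σ ṁᵢCp,ᵢTᵢ = 42.5×2.22×-17.1 + 1980×2.22×84.3 = 368940
Σ ṁᵢCp,ᵢ = 42.5×2.22 + 1980×2.22 = 4490
T_out = 368940 / 4490 = 82.169 °C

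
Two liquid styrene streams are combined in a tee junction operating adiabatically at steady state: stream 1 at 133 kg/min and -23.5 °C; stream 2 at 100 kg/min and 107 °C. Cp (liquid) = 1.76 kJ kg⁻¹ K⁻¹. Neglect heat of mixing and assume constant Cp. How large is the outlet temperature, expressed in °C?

T_out = 32.5 °C

Adiabatic, steady state ⇒ Σ ṁᵢCp,ᵢ(T_out − Tᵢ) = 0
Σ ṁᵢCp,ᵢTᵢ = 133×1.76×-23.5 + 100×1.76×107 = 13331
Σ ṁᵢCp,ᵢ = 133×1.76 + 100×1.76 = 410.08
T_out = 13331 / 410.08 = 32.509 °C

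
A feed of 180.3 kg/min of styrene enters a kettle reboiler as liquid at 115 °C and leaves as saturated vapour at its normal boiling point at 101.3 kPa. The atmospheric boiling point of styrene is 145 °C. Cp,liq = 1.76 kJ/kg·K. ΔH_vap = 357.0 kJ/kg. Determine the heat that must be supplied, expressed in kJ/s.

liquid 115→145 °C: 52.8 kJ/kg
vaporisation at 145 °C: 357 kJ/kg
Δh = 52.8 + 357 = 409.8 kJ/kg
Q = ṁ·Δh = 180.3 kg/min × 409.8 kJ/kg = 73887 kJ/min
|Q| = 1231.4 kW

Q = 1230 kJ/s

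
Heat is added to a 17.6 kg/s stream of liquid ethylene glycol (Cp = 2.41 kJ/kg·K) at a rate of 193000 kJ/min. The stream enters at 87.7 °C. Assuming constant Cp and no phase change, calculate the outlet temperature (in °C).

T_out = 164 °C

Q = 193000 kJ/min = 3216.7 kJ/s
ΔT = Q/(ṁ·Cp) = 3216.7/(17.6×2.41) = 75.836 K
T_out = 87.7 + 75.836 = 163.54 °C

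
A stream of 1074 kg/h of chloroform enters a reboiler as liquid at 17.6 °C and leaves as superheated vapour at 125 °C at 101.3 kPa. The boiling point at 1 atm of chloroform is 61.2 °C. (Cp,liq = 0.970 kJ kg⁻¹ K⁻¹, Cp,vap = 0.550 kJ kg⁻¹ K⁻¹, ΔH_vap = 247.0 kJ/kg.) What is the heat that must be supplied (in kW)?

Q = 96.8 kW

liquid 17.6→61.2 °C: 42.292 kJ/kg
vaporisation at 61.2 °C: 247 kJ/kg
vapour 61.2→125 °C: 35.09 kJ/kg
Δh = 42.292 + 247 + 35.09 = 324.38 kJ/kg
Q = ṁ·Δh = 1074 kg/h × 324.38 kJ/kg = 348390 kJ/h
|Q| = 96.774 kW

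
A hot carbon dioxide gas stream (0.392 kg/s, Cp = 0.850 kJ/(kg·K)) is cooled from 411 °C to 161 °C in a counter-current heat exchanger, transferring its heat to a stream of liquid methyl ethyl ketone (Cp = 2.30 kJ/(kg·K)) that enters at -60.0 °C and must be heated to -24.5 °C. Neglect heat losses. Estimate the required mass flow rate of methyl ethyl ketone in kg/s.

Heat released by hot stream: Q = 0.392 × 0.850 × (411 − 161) = 83.3 kJ/s
Energy balance on cold side (adiabatic exchanger): Q = ṁ_c·Cp_c·(T_c,out − T_c,in)
ṁ_c = 83.3 / [2.30 × (-24.5 − -60.0)] = 1.0202 kg/s

ṁ_c = 1.02 kg/s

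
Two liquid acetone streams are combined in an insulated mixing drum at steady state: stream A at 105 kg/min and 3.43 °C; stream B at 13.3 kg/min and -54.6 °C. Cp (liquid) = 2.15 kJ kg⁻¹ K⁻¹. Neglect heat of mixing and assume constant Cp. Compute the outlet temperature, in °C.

Energy balance with Q = 0: Σ ṁᵢCp,ᵢ(T_out − Tᵢ) = 0
T_out = Σ ṁᵢCp,ᵢTᵢ / Σ ṁᵢCp,ᵢ
      = -786.96 / 254.34 = -3.0941 °C

T_out = -3.09 °C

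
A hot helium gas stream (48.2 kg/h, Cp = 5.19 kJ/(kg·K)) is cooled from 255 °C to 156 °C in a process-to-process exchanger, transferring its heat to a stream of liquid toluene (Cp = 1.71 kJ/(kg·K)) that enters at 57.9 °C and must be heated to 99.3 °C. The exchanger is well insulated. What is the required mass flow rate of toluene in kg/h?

Heat released by hot stream: Q = 48.2 × 5.19 × (255 − 156) = 24766 kJ/h
Energy balance on cold side (adiabatic exchanger): Q = ṁ_c·Cp_c·(T_c,out − T_c,in)
ṁ_c = 24766 / [1.71 × (99.3 − 57.9)] = 349.83 kg/h

ṁ_c = 350 kg/h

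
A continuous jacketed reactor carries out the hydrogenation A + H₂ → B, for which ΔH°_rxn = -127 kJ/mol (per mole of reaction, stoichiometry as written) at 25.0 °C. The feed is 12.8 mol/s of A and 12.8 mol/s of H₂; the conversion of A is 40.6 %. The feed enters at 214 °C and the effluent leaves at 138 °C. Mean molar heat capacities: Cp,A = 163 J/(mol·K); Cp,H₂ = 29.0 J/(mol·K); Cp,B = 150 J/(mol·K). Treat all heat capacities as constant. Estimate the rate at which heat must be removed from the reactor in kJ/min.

Q_out = 52300 kJ/min

Extent of reaction ξ = 0.406 × 12.8 = 5.1968 mol/s
Reaction term: ξ·ΔH°_rxn = 5.1968 × -127 = -659.99 kJ/s
Sensible, feed 214→25 °C: -464.49 kJ/s
Outlet flows (mol/s): A 7.6032, H₂ 7.6032, B 5.1968
Sensible, products 25→138 °C: 253.04 kJ/s
Q = ΔH = -871.44 kJ/s = -871.44 kW
Heat removed = 52286 kJ/min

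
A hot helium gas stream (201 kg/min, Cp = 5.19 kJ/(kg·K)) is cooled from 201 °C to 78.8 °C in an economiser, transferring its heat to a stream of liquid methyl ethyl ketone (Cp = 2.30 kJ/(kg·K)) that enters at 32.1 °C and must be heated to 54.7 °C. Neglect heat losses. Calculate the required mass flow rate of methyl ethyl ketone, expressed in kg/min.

Heat released by hot stream: Q = 201 × 5.19 × (201 − 78.8) = 127480 kJ/min
Energy balance on cold side (adiabatic exchanger): Q = ṁ_c·Cp_c·(T_c,out − T_c,in)
ṁ_c = 127480 / [2.30 × (54.7 − 32.1)] = 2452.4 kg/min

ṁ_c = 2450 kg/min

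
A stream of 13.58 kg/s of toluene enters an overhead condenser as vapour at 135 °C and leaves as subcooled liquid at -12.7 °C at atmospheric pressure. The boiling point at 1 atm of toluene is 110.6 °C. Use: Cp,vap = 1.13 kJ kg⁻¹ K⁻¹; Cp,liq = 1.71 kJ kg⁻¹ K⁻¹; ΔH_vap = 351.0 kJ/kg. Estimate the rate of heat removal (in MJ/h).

Q_c = 28800 MJ/h

vapour 135→110.6 °C: -27.572 kJ/kg
condensation at 110.6 °C: -351 kJ/kg
liquid 110.6→-12.7 °C: -210.84 kJ/kg
Δh = -27.572 + -351 + -210.84 = -589.41 kJ/kg
Q = ṁ·Δh = 13.58 kg/s × -589.41 kJ/kg = -8004.3 kJ/s
|Q| = 8004.3 kW = 28815 MJ/h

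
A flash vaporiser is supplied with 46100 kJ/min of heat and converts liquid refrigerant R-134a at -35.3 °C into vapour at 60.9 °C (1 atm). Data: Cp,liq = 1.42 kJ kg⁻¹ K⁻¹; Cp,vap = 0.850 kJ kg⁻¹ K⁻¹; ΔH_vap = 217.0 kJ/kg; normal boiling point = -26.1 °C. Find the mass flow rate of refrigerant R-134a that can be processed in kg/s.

Δh = 1.42×(-26.1−-35.3) + 217.0 + 0.850×(60.9−-26.1) = 304.01 kJ/kg
Q = 46100 kJ/min = 768.33 kJ/s = 768.33 kJ/s
ṁ = Q/Δh = 768.33 / 304.01 = 2.5273 kg/s

ṁ = 2.53 kg/s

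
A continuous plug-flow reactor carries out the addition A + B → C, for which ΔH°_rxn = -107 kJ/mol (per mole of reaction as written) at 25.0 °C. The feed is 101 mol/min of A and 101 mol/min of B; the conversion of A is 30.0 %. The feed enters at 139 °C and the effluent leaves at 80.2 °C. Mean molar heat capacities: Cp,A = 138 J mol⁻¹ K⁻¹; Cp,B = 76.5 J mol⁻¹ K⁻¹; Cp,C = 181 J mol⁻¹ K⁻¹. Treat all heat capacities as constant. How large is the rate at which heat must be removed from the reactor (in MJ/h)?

Extent of reaction ξ = 0.300 × 101 = 30.3 mol/min
Reaction term: ξ·ΔH°_rxn = 30.3 × -107 = -3242.1 kJ/min
Sensible, feed 139→25 °C: -2469.8 kJ/min
Outlet flows (mol/min): A 70.7, B 70.7, C 30.3
Sensible, products 25→80.2 °C: 1139.8 kJ/min
Q = ΔH = -4572 kJ/min = -76.2 kW
Heat removed = 274.32 MJ/h

Q_out = 274 MJ/h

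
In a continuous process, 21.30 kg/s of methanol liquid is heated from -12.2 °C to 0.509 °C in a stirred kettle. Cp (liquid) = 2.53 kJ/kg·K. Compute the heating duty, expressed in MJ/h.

Q = ṁ·Cp·ΔT = 21.30 × 2.53 × (0.509 − -12.2) = 684.88 kJ/s
Heating duty = 2465.6 MJ/h

Q = 2470 MJ/h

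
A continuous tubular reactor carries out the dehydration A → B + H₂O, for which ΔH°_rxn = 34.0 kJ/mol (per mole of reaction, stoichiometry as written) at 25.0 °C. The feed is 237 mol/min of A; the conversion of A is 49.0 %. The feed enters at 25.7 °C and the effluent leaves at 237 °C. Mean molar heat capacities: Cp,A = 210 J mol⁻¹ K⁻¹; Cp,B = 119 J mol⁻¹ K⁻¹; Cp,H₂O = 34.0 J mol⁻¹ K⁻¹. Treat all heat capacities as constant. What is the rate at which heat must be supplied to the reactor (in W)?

Extent of reaction ξ = 0.490 × 237 = 116.13 mol/min
Reaction term: ξ·ΔH°_rxn = 116.13 × 34.0 = 3948.4 kJ/min
Sensible, feed 25.7→25 °C: -34.839 kJ/min
Outlet flows (mol/min): A 120.87, B 116.13, H₂O 116.13
Sensible, products 25→237 °C: 9147.9 kJ/min
Q = ΔH = 13062 kJ/min = 217.69 kW
Heat supplied = 217690 W

Q_in = 218000 W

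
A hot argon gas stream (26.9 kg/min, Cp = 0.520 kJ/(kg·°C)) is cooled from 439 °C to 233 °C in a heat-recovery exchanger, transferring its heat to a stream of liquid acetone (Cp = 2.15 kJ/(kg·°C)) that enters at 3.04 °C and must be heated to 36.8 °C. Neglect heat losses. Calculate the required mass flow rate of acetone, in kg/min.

ṁ_c = 39.7 kg/min

Heat released by hot stream: Q = 26.9 × 0.520 × (439 − 233) = 2881.5 kJ/min
Energy balance on cold side (adiabatic exchanger): Q = ṁ_c·Cp_c·(T_c,out − T_c,in)
ṁ_c = 2881.5 / [2.15 × (36.8 − 3.04)] = 39.699 kg/min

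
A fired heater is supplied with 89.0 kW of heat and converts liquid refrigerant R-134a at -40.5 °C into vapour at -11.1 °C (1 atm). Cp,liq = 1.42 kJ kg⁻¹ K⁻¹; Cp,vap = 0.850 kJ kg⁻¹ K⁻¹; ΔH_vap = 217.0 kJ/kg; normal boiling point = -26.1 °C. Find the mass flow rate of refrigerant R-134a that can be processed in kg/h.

Δh = 1.42×(-26.1−-40.5) + 217.0 + 0.850×(-11.1−-26.1) = 250.2 kJ/kg
Q = 89.0 kW = 89 kJ/s = 320400 kJ/h
ṁ = Q/Δh = 320400 / 250.2 = 1280.6 kg/h

ṁ = 1280 kg/h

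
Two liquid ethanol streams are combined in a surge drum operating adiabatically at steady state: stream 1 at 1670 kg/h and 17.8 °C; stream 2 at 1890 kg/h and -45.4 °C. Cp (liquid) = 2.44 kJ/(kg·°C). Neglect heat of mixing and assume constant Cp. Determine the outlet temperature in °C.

T_out = -15.8 °C

Energy balance with Q = 0: Σ ṁᵢCp,ᵢ(T_out − Tᵢ) = 0
T_out = Σ ṁᵢCp,ᵢTᵢ / Σ ṁᵢCp,ᵢ
      = -136840 / 8686.4 = -15.753 °C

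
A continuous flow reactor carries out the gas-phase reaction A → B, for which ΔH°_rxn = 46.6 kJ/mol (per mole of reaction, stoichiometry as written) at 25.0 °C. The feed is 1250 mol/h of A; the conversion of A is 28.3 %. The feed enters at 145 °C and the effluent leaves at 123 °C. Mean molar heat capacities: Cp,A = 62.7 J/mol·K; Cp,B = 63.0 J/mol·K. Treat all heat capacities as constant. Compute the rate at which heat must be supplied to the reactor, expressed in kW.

Q_in = 4.10 kW

Extent of reaction ξ = 0.283 × 1250 = 353.75 mol/h
Reaction term: ξ·ΔH°_rxn = 353.75 × 46.6 = 16485 kJ/h
Sensible, feed 145→25 °C: -9405 kJ/h
Outlet flows (mol/h): A 896.25, B 353.75
Sensible, products 25→123 °C: 7691.2 kJ/h
Q = ΔH = 14771 kJ/h = 4.103 kW
Heat supplied = 4.103 kW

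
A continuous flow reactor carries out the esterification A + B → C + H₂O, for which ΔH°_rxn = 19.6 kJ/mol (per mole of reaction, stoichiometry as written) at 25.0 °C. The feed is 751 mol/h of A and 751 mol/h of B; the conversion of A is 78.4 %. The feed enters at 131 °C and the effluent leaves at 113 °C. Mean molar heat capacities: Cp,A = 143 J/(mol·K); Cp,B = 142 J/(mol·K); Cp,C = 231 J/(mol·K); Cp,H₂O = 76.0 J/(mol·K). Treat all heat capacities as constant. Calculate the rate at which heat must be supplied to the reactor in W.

Q_in = 2450 W

Extent of reaction ξ = 0.784 × 751 = 588.78 mol/h
Reaction term: ξ·ΔH°_rxn = 588.78 × 19.6 = 11540 kJ/h
Sensible, feed 131→25 °C: -22688 kJ/h
Outlet flows (mol/h): A 162.22, B 162.22, C 588.78, H₂O 588.78
Sensible, products 25→113 °C: 19975 kJ/h
Q = ΔH = 8827.4 kJ/h = 2.4521 kW
Heat supplied = 2452.1 W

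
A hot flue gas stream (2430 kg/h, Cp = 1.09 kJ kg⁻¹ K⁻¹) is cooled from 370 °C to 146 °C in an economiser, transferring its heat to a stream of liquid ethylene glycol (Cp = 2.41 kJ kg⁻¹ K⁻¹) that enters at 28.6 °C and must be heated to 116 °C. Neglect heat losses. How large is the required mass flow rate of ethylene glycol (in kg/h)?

Heat released by hot stream: Q = 2430 × 1.09 × (370 − 146) = 593310 kJ/h
Energy balance on cold side (adiabatic exchanger): Q = ṁ_c·Cp_c·(T_c,out − T_c,in)
ṁ_c = 593310 / [2.41 × (116 − 28.6)] = 2816.8 kg/h

ṁ_c = 2820 kg/h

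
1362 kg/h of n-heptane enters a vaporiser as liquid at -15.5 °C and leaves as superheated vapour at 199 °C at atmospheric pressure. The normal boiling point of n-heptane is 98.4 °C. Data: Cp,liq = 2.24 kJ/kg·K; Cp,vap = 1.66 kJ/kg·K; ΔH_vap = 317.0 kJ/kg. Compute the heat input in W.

Q = 280000 W

liquid -15.5→98.4 °C: 255.14 kJ/kg
vaporisation at 98.4 °C: 317 kJ/kg
vapour 98.4→199 °C: 167 kJ/kg
Δh = 255.14 + 317 + 167 = 739.13 kJ/kg
Q = ṁ·Δh = 1362 kg/h × 739.13 kJ/kg = 1.0067e+06 kJ/h
|Q| = 279.64 kW = 279640 W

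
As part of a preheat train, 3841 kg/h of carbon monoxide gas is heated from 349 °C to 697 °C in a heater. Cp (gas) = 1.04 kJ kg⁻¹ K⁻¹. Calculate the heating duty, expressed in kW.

Q = ṁ·Cp·ΔT = 3841 × 1.04 × (697 − 349) = 1.3901e+06 kJ/h
Converting: 1.3901e+06 / 3600 s = 386.15 kW

Q = 386 kW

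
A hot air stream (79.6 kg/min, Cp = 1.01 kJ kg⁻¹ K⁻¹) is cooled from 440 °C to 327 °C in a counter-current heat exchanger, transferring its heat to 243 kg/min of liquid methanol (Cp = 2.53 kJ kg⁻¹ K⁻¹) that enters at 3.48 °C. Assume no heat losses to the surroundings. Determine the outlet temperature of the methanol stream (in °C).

T_c,out = 18.3 °C

Heat released by hot stream: Q = 79.6 × 1.01 × (440 − 327) = 9084.7 kJ/min
Energy balance on cold side (adiabatic exchanger): Q = ṁ_c·Cp_c·(T_c,out − T_c,in)
T_c,out = 3.48 + 9084.7/(243 × 2.53) = 18.257 °C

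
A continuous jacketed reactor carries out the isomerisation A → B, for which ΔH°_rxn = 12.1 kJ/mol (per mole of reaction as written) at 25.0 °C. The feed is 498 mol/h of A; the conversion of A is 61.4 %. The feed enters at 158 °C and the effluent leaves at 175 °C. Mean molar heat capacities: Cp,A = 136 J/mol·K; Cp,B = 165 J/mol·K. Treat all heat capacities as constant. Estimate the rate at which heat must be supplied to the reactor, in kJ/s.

Q_in = 1.72 kJ/s

Extent of reaction ξ = 0.614 × 498 = 305.77 mol/h
Reaction term: ξ·ΔH°_rxn = 305.77 × 12.1 = 3699.8 kJ/h
Sensible, feed 158→25 °C: -9007.8 kJ/h
Outlet flows (mol/h): A 192.23, B 305.77
Sensible, products 25→175 °C: 11489 kJ/h
Q = ΔH = 6181.3 kJ/h = 1.717 kW
Heat supplied = 1.717 kJ/s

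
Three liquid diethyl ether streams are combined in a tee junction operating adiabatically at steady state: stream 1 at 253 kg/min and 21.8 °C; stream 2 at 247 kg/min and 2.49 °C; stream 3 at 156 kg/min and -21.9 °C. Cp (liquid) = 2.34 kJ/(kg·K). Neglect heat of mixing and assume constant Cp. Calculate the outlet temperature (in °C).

Energy balance with Q = 0: Σ ṁᵢCp,ᵢ(T_out − Tᵢ) = 0
T_out = Σ ṁᵢCp,ᵢTᵢ / Σ ṁᵢCp,ᵢ
      = 6350.8 / 1535 = 4.1372 °C

T_out = 4.14 °C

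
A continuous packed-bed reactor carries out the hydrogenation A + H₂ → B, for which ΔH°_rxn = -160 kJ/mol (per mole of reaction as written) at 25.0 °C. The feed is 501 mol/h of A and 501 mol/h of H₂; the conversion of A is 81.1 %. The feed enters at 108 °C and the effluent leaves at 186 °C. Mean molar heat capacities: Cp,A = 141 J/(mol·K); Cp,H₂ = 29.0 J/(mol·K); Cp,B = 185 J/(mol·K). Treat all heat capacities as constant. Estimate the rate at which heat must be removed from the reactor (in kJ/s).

Q_out = 15.9 kJ/s

Extent of reaction ξ = 0.811 × 501 = 406.31 mol/h
Reaction term: ξ·ΔH°_rxn = 406.31 × -160 = -65010 kJ/h
Sensible, feed 108→25 °C: -7069.1 kJ/h
Outlet flows (mol/h): A 94.689, H₂ 94.689, B 406.31
Sensible, products 25→186 °C: 14694 kJ/h
Q = ΔH = -57385 kJ/h = -15.94 kW
Heat removed = 15.94 kJ/s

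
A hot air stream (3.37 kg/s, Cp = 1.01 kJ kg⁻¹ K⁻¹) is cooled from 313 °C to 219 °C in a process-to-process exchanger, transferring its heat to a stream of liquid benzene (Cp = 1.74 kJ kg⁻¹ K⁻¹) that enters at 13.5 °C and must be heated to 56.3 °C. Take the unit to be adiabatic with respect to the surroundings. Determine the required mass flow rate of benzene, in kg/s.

Heat released by hot stream: Q = 3.37 × 1.01 × (313 − 219) = 319.95 kJ/s
Energy balance on cold side (adiabatic exchanger): Q = ṁ_c·Cp_c·(T_c,out − T_c,in)
ṁ_c = 319.95 / [1.74 × (56.3 − 13.5)] = 4.2962 kg/s

ṁ_c = 4.30 kg/s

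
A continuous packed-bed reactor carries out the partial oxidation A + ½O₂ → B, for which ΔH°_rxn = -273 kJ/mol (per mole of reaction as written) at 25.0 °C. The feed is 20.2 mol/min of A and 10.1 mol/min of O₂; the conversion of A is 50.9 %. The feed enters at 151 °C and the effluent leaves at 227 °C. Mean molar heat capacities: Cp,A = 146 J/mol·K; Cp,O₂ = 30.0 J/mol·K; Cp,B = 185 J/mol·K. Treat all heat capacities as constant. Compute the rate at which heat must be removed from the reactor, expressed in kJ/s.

Q_out = 41.8 kJ/s

Extent of reaction ξ = 0.509 × 20.2 = 10.282 mol/min
Reaction term: ξ·ΔH°_rxn = 10.282 × -273 = -2806.9 kJ/min
Sensible, feed 151→25 °C: -409.78 kJ/min
Outlet flows (mol/min): A 9.9182, O₂ 4.9591, B 10.282
Sensible, products 25→227 °C: 706.79 kJ/min
Q = ΔH = -2509.9 kJ/min = -41.832 kW
Heat removed = 41.832 kJ/s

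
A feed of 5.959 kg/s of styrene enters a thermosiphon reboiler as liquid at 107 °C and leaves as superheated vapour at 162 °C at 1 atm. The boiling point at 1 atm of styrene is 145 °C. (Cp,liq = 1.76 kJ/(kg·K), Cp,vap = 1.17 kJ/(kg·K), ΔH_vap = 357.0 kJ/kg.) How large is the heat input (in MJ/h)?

Q = 9520 MJ/h

liquid 107→145 °C: 66.88 kJ/kg
vaporisation at 145 °C: 357 kJ/kg
vapour 145→162 °C: 19.89 kJ/kg
Δh = 66.88 + 357 + 19.89 = 443.77 kJ/kg
Q = ṁ·Δh = 5.959 kg/s × 443.77 kJ/kg = 2644.4 kJ/s
|Q| = 2644.4 kW = 9519.9 MJ/h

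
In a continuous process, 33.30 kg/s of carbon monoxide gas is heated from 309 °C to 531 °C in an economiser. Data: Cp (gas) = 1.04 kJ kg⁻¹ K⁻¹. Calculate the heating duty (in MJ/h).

Q = 27700 MJ/h

Q = ṁ·Cp·ΔT = 33.30 × 1.04 × (531 − 309) = 7688.3 kJ/s
Heating duty = 27678 MJ/h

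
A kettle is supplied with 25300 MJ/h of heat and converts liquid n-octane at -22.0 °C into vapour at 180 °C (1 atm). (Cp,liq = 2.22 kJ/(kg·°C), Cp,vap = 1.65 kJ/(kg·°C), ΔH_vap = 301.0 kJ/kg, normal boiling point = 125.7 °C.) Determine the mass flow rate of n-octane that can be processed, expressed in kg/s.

ṁ = 9.78 kg/s

Δh = 2.22×(125.7−-22.0) + 301.0 + 1.65×(180−125.7) = 718.49 kJ/kg
Q = 25300 MJ/h = 7027.8 kJ/s = 7027.8 kJ/s
ṁ = Q/Δh = 7027.8 / 718.49 = 9.7813 kg/s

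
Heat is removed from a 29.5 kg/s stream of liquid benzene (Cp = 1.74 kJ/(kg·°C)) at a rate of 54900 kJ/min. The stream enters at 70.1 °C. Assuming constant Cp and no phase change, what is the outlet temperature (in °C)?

T_out = 52.3 °C

Q = 54900 kJ/min = 915 kJ/s
ΔT = Q/(ṁ·Cp) = 915/(29.5×1.74) = 17.826 K
T_out = 70.1 − 17.826 = 52.274 °C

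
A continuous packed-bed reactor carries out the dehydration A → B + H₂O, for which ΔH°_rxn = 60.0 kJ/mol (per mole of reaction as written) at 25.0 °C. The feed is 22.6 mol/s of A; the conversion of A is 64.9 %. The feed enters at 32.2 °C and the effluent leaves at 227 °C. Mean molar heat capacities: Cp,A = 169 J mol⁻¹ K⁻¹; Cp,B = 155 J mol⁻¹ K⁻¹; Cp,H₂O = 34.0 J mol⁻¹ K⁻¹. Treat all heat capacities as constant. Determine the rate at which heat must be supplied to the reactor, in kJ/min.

Q_in = 101000 kJ/min

Extent of reaction ξ = 0.649 × 22.6 = 14.667 mol/s
Reaction term: ξ·ΔH°_rxn = 14.667 × 60.0 = 880.04 kJ/s
Sensible, feed 32.2→25 °C: -27.5 kJ/s
Outlet flows (mol/s): A 7.9326, B 14.667, H₂O 14.667
Sensible, products 25→227 °C: 830.78 kJ/s
Q = ΔH = 1683.3 kJ/s = 1683.3 kW
Heat supplied = 101000 kJ/min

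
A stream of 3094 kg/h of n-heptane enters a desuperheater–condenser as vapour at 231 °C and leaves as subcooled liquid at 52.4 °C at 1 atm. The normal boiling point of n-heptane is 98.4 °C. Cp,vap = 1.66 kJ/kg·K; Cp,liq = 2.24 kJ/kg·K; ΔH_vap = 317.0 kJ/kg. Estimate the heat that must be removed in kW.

vapour 231→98.4 °C: -220.12 kJ/kg
condensation at 98.4 °C: -317 kJ/kg
liquid 98.4→52.4 °C: -103.04 kJ/kg
Δh = -220.12 + -317 + -103.04 = -640.16 kJ/kg
Q = ṁ·Δh = 3094 kg/h × -640.16 kJ/kg = -1.9806e+06 kJ/h
|Q| = 550.18 kW

Q_c = 550 kW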